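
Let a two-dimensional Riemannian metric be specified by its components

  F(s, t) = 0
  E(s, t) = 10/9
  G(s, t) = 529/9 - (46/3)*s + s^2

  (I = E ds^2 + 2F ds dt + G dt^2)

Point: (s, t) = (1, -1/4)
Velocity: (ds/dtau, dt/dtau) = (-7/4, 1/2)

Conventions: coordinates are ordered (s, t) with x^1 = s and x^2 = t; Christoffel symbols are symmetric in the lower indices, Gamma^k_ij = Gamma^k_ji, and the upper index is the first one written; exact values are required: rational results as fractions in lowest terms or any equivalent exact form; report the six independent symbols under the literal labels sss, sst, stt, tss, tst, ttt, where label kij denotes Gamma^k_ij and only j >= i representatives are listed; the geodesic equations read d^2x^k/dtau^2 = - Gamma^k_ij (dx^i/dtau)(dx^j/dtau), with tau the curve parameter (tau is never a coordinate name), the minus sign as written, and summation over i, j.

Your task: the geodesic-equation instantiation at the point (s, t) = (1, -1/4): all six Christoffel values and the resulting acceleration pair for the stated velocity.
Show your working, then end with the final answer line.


E = 10/9, F = 0, G = 400/9 at the point
E_s = 0, E_t = 0, F_s = 0, F_t = 0, G_s = -40/3, G_t = 0
EG - F^2 = 4000/81;  g^inv = (81/4000) * [[400/9, 0], [0, 10/9]]
first-kind symbols [ij,l] = (1/2)(d_i g_jl + d_j g_il - d_l g_ij): [ss,s] = E_s/2 = 0, [ss,t] = F_s - E_t/2 = 0, [st,s] = E_t/2 = 0, [st,t] = G_s/2 = -20/3, [tt,s] = F_t - G_s/2 = 20/3, [tt,t] = G_t/2 = 0
Gamma^s_ij = (G*[ij,s] - F*[ij,t])/(EG - F^2), Gamma^t_ij = (E*[ij,t] - F*[ij,s])/(EG - F^2)
Gamma_sss = 0, Gamma_sst = 0, Gamma_stt = 6, Gamma_tss = 0, Gamma_tst = -3/20, Gamma_ttt = 0
d^2s/dtau^2 = -(Gamma_sss*(-7/4)^2 + 2*Gamma_sst*(-7/4)*(1/2) + Gamma_stt*(1/2)^2) = -3/2
d^2t/dtau^2 = -(Gamma_tss*(-7/4)^2 + 2*Gamma_tst*(-7/4)*(1/2) + Gamma_ttt*(1/2)^2) = -21/80

Answer: Gamma_sss = 0, Gamma_sst = 0, Gamma_stt = 6, Gamma_tss = 0, Gamma_tst = -3/20, Gamma_ttt = 0; accelerations (d^2s/dtau^2, d^2t/dtau^2) = (-3/2, -21/80)


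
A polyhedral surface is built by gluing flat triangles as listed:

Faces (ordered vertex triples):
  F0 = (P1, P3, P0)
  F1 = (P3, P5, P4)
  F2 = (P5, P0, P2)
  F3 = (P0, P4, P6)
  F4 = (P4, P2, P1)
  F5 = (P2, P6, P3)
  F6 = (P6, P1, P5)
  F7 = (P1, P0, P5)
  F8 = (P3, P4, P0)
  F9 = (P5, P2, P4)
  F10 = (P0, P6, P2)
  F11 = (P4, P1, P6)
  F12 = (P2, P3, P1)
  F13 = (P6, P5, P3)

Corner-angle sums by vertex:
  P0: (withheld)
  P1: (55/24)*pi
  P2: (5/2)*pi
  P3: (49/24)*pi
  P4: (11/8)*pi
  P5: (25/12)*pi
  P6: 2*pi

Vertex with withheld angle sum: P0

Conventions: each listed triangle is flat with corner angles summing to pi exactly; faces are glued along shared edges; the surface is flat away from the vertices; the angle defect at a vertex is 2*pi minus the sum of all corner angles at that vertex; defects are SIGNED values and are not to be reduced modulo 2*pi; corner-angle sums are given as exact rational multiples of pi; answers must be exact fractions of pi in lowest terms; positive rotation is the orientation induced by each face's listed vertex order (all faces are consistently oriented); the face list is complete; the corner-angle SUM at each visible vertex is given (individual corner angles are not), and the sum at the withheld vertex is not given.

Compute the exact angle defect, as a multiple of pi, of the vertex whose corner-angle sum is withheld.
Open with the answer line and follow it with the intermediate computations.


Answer: defect(P0) = (7/24)*pi

V = 7, E = 21, F = 14; chi = V - E + F = 0
Gauss-Bonnet: total defect = 2*pi*chi = 0; visible defects sum to (-7/24)*pi


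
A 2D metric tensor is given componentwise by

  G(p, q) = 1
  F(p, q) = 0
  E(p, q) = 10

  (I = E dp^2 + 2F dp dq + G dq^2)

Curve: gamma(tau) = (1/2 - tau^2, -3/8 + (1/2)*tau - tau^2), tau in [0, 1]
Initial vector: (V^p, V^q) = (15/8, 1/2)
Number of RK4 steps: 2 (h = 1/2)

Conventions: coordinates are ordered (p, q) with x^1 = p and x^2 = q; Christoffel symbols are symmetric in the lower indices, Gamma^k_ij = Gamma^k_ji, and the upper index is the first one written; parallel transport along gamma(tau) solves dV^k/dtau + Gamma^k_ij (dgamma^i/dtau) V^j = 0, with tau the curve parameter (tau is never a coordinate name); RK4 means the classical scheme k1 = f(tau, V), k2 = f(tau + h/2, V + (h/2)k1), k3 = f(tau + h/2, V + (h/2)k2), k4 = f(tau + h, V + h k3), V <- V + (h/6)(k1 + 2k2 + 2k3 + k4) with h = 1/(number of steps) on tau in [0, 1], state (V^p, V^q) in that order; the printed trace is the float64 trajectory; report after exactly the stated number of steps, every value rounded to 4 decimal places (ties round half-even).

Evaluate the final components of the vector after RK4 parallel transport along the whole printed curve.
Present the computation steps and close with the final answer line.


gamma'(tau) = (-2*tau, 1/2 - 2*tau); f(tau, V)^k = -Gamma^k_ij(gamma(tau)) gamma'^i(tau) V^j; h = 1/2; intermediate values shown to 6 dp
curve data and Christoffel symbols at the stage parameters:
  tau = 0.000000: gamma = (0.500000, -0.375000), gamma' = (0.000000, 0.500000); Gamma_ppp = 0.000000, Gamma_ppq = 0.000000, Gamma_pqq = 0.000000, Gamma_qpp = 0.000000, Gamma_qpq = 0.000000, Gamma_qqq = 0.000000
  tau = 0.250000: gamma = (0.437500, -0.312500), gamma' = (-0.500000, 0.000000); Gamma_ppp = 0.000000, Gamma_ppq = 0.000000, Gamma_pqq = 0.000000, Gamma_qpp = 0.000000, Gamma_qpq = 0.000000, Gamma_qqq = 0.000000
  tau = 0.500000: gamma = (0.250000, -0.375000), gamma' = (-1.000000, -0.500000); Gamma_ppp = 0.000000, Gamma_ppq = 0.000000, Gamma_pqq = 0.000000, Gamma_qpp = 0.000000, Gamma_qpq = 0.000000, Gamma_qqq = 0.000000
  tau = 0.750000: gamma = (-0.062500, -0.562500), gamma' = (-1.500000, -1.000000); Gamma_ppp = 0.000000, Gamma_ppq = 0.000000, Gamma_pqq = 0.000000, Gamma_qpp = 0.000000, Gamma_qpq = 0.000000, Gamma_qqq = 0.000000
  tau = 1.000000: gamma = (-0.500000, -0.875000), gamma' = (-2.000000, -1.500000); Gamma_ppp = 0.000000, Gamma_ppq = 0.000000, Gamma_pqq = 0.000000, Gamma_qpp = 0.000000, Gamma_qpq = 0.000000, Gamma_qqq = 0.000000
step 0: V^p = 1.8750, V^q = 0.5000
step 1: k1 = (0.000000, 0.000000), k2 = (0.000000, 0.000000), k3 = (0.000000, 0.000000), k4 = (0.000000, 0.000000); V <- V + (h/6)(k1 + 2k2 + 2k3 + k4): V^p = 1.8750, V^q = 0.5000
step 2: k1 = (0.000000, 0.000000), k2 = (0.000000, 0.000000), k3 = (0.000000, 0.000000), k4 = (0.000000, 0.000000); V <- V + (h/6)(k1 + 2k2 + 2k3 + k4): V^p = 1.8750, V^q = 0.5000

Answer: V^p = 1.8750, V^q = 0.5000


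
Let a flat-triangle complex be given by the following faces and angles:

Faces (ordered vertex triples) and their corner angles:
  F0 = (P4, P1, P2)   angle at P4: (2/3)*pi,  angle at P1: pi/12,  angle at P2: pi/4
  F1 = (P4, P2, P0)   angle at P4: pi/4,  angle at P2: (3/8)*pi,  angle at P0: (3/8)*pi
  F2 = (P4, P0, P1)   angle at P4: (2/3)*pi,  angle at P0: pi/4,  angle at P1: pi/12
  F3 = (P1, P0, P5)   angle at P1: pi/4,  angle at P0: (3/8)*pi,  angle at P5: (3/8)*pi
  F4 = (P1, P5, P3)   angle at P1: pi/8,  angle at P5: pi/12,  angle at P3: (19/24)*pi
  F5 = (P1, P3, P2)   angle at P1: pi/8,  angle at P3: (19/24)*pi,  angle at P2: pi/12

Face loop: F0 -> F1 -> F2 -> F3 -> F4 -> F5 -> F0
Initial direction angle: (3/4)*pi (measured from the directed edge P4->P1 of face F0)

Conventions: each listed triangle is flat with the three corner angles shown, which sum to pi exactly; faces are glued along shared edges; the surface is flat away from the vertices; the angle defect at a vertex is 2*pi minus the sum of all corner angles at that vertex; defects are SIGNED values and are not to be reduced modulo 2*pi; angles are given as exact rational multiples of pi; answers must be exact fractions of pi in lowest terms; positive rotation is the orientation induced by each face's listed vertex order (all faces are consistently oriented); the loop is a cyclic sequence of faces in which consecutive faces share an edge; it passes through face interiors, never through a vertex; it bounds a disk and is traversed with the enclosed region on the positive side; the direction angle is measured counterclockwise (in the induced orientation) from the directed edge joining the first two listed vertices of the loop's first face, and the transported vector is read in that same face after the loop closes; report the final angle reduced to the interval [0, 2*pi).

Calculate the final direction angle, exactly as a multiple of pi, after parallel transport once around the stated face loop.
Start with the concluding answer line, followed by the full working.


Answer: final direction angle = pi/2

enclosed vertex P1: corner angles sum to (2/3)*pi, defect = 2*pi - (2/3)*pi = (4/3)*pi
enclosed vertex P4: corner angles sum to (19/12)*pi, defect = 2*pi - (19/12)*pi = (5/12)*pi
transport around the loop rotates by the sum of enclosed defects; add to the initial angle mod 2*pi
final angle = (3/4)*pi + (7/4)*pi = pi/2 (mod 2*pi)


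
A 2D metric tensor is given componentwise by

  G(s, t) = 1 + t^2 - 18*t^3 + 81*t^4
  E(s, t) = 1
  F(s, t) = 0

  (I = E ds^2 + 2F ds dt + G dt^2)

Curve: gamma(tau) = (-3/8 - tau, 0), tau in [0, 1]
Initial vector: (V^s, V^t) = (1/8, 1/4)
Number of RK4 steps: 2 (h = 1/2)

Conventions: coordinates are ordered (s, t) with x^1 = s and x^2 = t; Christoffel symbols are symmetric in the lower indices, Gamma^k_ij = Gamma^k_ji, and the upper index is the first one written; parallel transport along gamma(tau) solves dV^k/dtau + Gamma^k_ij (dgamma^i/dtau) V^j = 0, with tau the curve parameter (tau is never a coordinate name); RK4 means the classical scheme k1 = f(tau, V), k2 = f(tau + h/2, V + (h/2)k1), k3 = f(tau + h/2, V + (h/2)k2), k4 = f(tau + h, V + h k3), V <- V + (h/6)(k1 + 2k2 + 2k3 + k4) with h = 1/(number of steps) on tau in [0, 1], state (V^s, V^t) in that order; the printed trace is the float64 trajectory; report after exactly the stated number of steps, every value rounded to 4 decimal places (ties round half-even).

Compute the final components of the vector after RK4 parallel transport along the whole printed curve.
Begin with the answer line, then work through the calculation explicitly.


Answer: V^s = 0.1250, V^t = 0.2500

gamma'(tau) = (-1, 0); f(tau, V)^k = -Gamma^k_ij(gamma(tau)) gamma'^i(tau) V^j; h = 1/2; intermediate values shown to 6 dp
curve data and Christoffel symbols at the stage parameters:
  tau = 0.000000: gamma = (-0.375000, 0.000000), gamma' = (-1.000000, 0.000000); Gamma_sss = 0.000000, Gamma_sst = 0.000000, Gamma_stt = 0.000000, Gamma_tss = 0.000000, Gamma_tst = 0.000000, Gamma_ttt = 0.000000
  tau = 0.250000: gamma = (-0.625000, 0.000000), gamma' = (-1.000000, 0.000000); Gamma_sss = 0.000000, Gamma_sst = 0.000000, Gamma_stt = 0.000000, Gamma_tss = 0.000000, Gamma_tst = 0.000000, Gamma_ttt = 0.000000
  tau = 0.500000: gamma = (-0.875000, 0.000000), gamma' = (-1.000000, 0.000000); Gamma_sss = 0.000000, Gamma_sst = 0.000000, Gamma_stt = 0.000000, Gamma_tss = 0.000000, Gamma_tst = 0.000000, Gamma_ttt = 0.000000
  tau = 0.750000: gamma = (-1.125000, 0.000000), gamma' = (-1.000000, 0.000000); Gamma_sss = 0.000000, Gamma_sst = 0.000000, Gamma_stt = 0.000000, Gamma_tss = 0.000000, Gamma_tst = 0.000000, Gamma_ttt = 0.000000
  tau = 1.000000: gamma = (-1.375000, 0.000000), gamma' = (-1.000000, 0.000000); Gamma_sss = 0.000000, Gamma_sst = 0.000000, Gamma_stt = 0.000000, Gamma_tss = 0.000000, Gamma_tst = 0.000000, Gamma_ttt = 0.000000
step 0: V^s = 0.1250, V^t = 0.2500
step 1: k1 = (0.000000, 0.000000), k2 = (0.000000, 0.000000), k3 = (0.000000, 0.000000), k4 = (0.000000, 0.000000); V <- V + (h/6)(k1 + 2k2 + 2k3 + k4): V^s = 0.1250, V^t = 0.2500
step 2: k1 = (0.000000, 0.000000), k2 = (0.000000, 0.000000), k3 = (0.000000, 0.000000), k4 = (0.000000, 0.000000); V <- V + (h/6)(k1 + 2k2 + 2k3 + k4): V^s = 0.1250, V^t = 0.2500


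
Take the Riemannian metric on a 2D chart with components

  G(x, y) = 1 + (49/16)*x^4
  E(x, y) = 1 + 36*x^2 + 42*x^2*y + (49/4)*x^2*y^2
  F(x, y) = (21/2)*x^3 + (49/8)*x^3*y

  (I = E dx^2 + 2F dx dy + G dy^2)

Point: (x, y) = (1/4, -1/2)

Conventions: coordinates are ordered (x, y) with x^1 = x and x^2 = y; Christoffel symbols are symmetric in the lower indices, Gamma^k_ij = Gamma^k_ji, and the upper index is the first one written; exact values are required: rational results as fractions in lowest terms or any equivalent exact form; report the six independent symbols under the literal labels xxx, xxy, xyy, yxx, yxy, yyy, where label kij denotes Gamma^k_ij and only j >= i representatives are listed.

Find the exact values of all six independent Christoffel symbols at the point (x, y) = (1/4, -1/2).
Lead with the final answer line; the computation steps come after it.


Answer: Gamma_xxx = 18496/8769, Gamma_xxy = 3808/8769, Gamma_xyy = 0, Gamma_yxx = 1904/8769, Gamma_yxy = 392/8769, Gamma_yyy = 0

E = 545/256, F = 119/1024, G = 4145/4096 at the point
E_x = 289/32, E_y = 119/64, F_x = 357/256, F_y = 49/512, G_x = 49/256, G_y = 0
EG - F^2 = 8769/4096;  g^inv = (4096/8769) * [[4145/4096, -119/1024], [-119/1024, 545/256]]
first-kind symbols [ij,l] = (1/2)(d_i g_jl + d_j g_il - d_l g_ij): [xx,x] = E_x/2 = 289/64, [xx,y] = F_x - E_y/2 = 119/256, [xy,x] = E_y/2 = 119/128, [xy,y] = G_x/2 = 49/512, [yy,x] = F_y - G_x/2 = 0, [yy,y] = G_y/2 = 0
Gamma^x_ij = (G*[ij,x] - F*[ij,y])/(EG - F^2), Gamma^y_ij = (E*[ij,y] - F*[ij,x])/(EG - F^2)


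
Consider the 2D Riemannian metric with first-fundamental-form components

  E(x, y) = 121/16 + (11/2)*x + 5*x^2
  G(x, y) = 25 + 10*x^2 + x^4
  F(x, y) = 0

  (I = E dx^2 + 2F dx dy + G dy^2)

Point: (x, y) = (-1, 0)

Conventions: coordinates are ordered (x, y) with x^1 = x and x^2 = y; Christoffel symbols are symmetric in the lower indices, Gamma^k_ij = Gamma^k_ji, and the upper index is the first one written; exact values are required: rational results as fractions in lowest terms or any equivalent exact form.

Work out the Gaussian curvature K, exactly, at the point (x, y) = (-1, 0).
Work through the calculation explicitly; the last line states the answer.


E = 113/16, F = 0, G = 36, EG - F^2 = 1017/4 at the point
E_x = -9/2, E_y = 0, F_x = 0, F_y = 0, G_x = -24, G_y = 0
E_yy = 0, F_xy = 0, G_xx = 32
K follows from Brioschi's formula, (det M1 - det M2)/(EG - F^2)^2.
M1 = [[-E_yy/2 + F_xy - G_xx/2, E_x/2, F_x - E_y/2], [F_y - G_x/2, E, F], [G_y/2, F, G]] = [[-16, -9/4, 0], [12, 113/16, 0], [0, 0, 36]]; det M1 = -3096
M2 = [[0, E_y/2, G_x/2], [E_y/2, E, F], [G_x/2, F, G]] = [[0, 0, -12], [0, 113/16, 0], [-12, 0, 36]]; det M2 = -1017
det M1 - det M2 = -2079; K = -2079 / (1017/4)^2 = -1232/38307

Answer: K = -1232/38307


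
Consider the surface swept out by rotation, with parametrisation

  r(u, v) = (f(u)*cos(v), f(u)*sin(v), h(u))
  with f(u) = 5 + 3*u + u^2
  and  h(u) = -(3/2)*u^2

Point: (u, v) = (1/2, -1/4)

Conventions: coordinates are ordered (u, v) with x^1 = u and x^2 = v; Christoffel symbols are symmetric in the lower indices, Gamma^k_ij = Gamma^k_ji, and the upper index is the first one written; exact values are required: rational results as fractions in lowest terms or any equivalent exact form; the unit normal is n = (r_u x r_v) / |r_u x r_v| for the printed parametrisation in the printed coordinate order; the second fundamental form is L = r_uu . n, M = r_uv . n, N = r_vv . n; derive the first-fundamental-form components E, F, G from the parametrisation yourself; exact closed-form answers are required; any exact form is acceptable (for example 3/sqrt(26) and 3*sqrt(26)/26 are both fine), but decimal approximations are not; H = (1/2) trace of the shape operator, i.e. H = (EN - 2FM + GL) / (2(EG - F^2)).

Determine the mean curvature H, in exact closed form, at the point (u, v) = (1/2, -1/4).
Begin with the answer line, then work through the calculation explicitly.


Answer: H = -470*sqrt(73)/47961

f = 27/4, f' = 4, f'' = 2, h' = -3/2, h'' = -3
E = 73/4, F = 0, G = 729/16; answer radicand W^2 = 73/4
unnormalised second-form numerators: l = -9, m = 0, n = -81/8; L = l/sqrt(73/4), and similarly M = m/sqrt(W^2), N = n/sqrt(W^2)
H = (E*n - 2*F*m + G*l) / (2*(EG - F^2)*sqrt(W^2)); E*n - 2*F*m + G*l = -19035/32, EG - F^2 = 53217/64, so H = (-235/657)/sqrt(73/4)


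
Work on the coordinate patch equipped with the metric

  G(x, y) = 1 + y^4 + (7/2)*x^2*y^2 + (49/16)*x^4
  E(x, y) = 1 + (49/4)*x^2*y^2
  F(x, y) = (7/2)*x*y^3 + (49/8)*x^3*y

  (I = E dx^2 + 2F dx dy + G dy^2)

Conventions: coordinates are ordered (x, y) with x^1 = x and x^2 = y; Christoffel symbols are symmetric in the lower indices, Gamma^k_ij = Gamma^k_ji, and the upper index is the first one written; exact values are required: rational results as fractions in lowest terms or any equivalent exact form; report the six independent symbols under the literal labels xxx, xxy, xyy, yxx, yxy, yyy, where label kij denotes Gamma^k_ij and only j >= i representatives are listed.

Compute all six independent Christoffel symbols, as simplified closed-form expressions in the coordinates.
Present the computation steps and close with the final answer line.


E = 1 + (49/4)*x^2*y^2; F = (7/2)*x*y^3 + (49/8)*x^3*y; G = 1 + y^4 + (7/2)*x^2*y^2 + (49/16)*x^4
Gamma^k_ij = (1/2) g^{kl} (d_i g_jl + d_j g_il - d_l g_ij), with g^inv = (1/(EG-F^2)) [[G, -F], [-F, E]]
first partials: E_x = (49/2)*x*y^2, E_y = (49/2)*x^2*y, F_x = (7/2)*y^3 + (147/8)*x^2*y, F_y = (21/2)*x*y^2 + (49/8)*x^3, G_x = 7*x*y^2 + (49/4)*x^3, G_y = 4*y^3 + 7*x^2*y
D = EG - F^2 = 1 + y^4 + (63/4)*x^2*y^2 + (49/16)*x^4
expanded: Gamma^x_xx = (G E_x - 2F F_x + F E_y)/(2D), Gamma^x_xy = (G E_y - F G_x)/(2D), Gamma^x_yy = (2G F_y - G G_x - F G_y)/(2D), Gamma^y_xx = (2E F_x - E E_y - F E_x)/(2D), Gamma^y_xy = (E G_x - F E_y)/(2D), Gamma^y_yy = (E G_y - 2F F_y + F G_x)/(2D); substitute and cancel common factors

Answer: Gamma_xxx = 196*x*y^2/(49*x^4 + 252*x^2*y^2 + 16*y^4 + 16), Gamma_xxy = 196*x^2*y/(49*x^4 + 252*x^2*y^2 + 16*y^4 + 16), Gamma_xyy = 112*x*y^2/(49*x^4 + 252*x^2*y^2 + 16*y^4 + 16), Gamma_yxx = (98*x^2*y + 56*y^3)/(49*x^4 + 252*x^2*y^2 + 16*y^4 + 16), Gamma_yxy = (98*x^3 + 56*x*y^2)/(49*x^4 + 252*x^2*y^2 + 16*y^4 + 16), Gamma_yyy = (56*x^2*y + 32*y^3)/(49*x^4 + 252*x^2*y^2 + 16*y^4 + 16)


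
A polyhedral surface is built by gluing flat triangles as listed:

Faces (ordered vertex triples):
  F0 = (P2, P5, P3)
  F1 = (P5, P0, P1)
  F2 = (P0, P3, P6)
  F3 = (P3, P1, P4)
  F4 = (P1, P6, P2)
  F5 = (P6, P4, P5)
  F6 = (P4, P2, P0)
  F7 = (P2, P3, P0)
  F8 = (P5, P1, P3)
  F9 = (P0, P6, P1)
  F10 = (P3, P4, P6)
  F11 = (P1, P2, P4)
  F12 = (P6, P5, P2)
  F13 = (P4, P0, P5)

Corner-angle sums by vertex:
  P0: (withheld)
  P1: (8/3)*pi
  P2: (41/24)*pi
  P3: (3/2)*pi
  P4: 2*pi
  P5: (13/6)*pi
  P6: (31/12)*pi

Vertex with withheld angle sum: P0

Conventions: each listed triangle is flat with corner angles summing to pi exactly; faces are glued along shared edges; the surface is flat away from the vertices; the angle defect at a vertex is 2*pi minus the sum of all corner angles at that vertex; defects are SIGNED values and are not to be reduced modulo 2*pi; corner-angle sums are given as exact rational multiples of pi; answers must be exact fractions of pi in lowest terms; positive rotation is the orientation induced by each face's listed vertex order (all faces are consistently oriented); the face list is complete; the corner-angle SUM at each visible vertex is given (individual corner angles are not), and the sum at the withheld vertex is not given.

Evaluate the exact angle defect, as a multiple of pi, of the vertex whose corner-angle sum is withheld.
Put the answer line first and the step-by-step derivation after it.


Answer: defect(P0) = (5/8)*pi

V = 7, E = 21, F = 14; chi = V - E + F = 0
Gauss-Bonnet: total defect = 2*pi*chi = 0; visible defects sum to (-5/8)*pi


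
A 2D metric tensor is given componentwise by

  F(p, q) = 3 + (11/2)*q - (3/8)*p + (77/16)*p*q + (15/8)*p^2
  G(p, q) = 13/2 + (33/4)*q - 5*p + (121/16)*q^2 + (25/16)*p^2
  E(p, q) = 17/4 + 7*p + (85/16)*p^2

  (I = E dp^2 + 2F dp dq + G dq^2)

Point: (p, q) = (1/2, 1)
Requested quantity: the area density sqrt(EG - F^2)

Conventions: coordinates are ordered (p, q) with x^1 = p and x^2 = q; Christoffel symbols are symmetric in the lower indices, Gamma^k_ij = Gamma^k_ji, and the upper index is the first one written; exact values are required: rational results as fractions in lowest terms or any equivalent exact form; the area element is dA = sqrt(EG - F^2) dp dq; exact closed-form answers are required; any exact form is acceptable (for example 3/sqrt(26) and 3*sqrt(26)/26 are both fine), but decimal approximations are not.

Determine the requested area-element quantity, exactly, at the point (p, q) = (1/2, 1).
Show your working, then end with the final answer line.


E = 581/64, F = 179/16, G = 1293/64; EG - F^2 = 238577/4096

Answer: sqrt(EG - F^2) = sqrt(238577)/64


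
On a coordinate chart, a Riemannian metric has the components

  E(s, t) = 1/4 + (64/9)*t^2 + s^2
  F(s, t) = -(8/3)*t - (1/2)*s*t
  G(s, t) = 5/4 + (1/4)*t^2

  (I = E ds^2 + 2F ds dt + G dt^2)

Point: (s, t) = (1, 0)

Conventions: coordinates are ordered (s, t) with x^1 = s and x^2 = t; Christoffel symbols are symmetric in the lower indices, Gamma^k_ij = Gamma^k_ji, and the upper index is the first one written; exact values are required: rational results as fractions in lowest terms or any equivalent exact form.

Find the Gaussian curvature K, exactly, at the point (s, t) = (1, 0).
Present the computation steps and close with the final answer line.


E = 5/4, F = 0, G = 5/4, EG - F^2 = 25/16 at the point
E_s = 2, E_t = 0, F_s = 0, F_t = -19/6, G_s = 0, G_t = 0
E_tt = 128/9, F_st = -1/2, G_ss = 0
Compute both Brioschi determinants and normalise by (EG - F^2)^2.
M1 = [[-E_tt/2 + F_st - G_ss/2, E_s/2, F_s - E_t/2], [F_t - G_s/2, E, F], [G_t/2, F, G]] = [[-137/18, 1, 0], [-19/6, 5/4, 0], [0, 0, 5/4]]; det M1 = -2285/288
M2 = [[0, E_t/2, G_s/2], [E_t/2, E, F], [G_s/2, F, G]] = [[0, 0, 0], [0, 5/4, 0], [0, 0, 5/4]]; det M2 = 0
det M1 - det M2 = -2285/288; K = -2285/288 / (25/16)^2 = -3656/1125

Answer: K = -3656/1125


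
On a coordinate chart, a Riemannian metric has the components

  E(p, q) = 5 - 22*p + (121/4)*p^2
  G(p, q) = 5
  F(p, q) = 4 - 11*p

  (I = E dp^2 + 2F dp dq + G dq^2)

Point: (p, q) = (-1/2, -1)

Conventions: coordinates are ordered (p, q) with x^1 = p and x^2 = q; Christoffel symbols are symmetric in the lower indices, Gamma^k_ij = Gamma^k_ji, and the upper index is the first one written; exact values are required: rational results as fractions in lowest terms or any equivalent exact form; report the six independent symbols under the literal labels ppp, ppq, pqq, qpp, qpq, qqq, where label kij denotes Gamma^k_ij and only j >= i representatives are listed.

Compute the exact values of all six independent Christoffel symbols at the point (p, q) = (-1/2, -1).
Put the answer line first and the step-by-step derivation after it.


Answer: Gamma_ppp = -418/441, Gamma_ppq = 0, Gamma_pqq = 0, Gamma_qpp = -176/441, Gamma_qpq = 0, Gamma_qqq = 0

E = 377/16, F = 19/2, G = 5 at the point
E_p = -209/4, E_q = 0, F_p = -11, F_q = 0, G_p = 0, G_q = 0
EG - F^2 = 441/16;  g^inv = (16/441) * [[5, -19/2], [-19/2, 377/16]]
first-kind symbols [ij,l] = (1/2)(d_i g_jl + d_j g_il - d_l g_ij): [pp,p] = E_p/2 = -209/8, [pp,q] = F_p - E_q/2 = -11, [pq,p] = E_q/2 = 0, [pq,q] = G_p/2 = 0, [qq,p] = F_q - G_p/2 = 0, [qq,q] = G_q/2 = 0
Gamma^p_ij = (G*[ij,p] - F*[ij,q])/(EG - F^2), Gamma^q_ij = (E*[ij,q] - F*[ij,p])/(EG - F^2)


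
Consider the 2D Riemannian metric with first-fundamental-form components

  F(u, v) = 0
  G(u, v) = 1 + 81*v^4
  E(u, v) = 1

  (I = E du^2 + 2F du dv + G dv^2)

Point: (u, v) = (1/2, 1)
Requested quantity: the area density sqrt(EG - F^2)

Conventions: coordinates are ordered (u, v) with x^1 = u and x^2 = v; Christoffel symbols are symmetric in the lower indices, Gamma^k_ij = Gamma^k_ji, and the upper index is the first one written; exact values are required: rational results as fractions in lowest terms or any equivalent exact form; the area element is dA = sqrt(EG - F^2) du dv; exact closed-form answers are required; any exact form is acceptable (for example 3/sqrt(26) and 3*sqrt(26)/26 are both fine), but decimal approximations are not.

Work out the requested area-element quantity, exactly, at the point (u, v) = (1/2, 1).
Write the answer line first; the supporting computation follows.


Answer: sqrt(EG - F^2) = sqrt(82)

E = 1, F = 0, G = 82; EG - F^2 = 82


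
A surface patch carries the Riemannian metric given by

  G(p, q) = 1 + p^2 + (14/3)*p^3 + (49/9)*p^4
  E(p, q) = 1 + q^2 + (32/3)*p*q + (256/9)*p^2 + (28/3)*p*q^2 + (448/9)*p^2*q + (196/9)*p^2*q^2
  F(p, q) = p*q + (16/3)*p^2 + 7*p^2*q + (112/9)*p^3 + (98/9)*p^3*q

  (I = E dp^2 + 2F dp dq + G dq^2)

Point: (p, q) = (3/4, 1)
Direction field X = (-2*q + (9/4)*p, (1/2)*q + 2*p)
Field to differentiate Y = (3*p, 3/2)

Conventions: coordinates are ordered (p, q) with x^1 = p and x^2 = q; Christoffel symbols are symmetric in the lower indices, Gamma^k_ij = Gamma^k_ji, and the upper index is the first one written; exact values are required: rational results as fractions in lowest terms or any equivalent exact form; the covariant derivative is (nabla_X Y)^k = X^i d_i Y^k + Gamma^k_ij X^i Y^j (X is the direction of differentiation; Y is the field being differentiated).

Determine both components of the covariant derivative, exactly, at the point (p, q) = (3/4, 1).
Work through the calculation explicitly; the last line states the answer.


E = 293/4, F = 561/32, G = 1345/256 at the point
E_p = 170, E_q = 153/2, F_p = 471/8, F_q = 297/32, G_p = 297/16, G_q = 0
EG - F^2 = 19841/256;  g^inv = (256/19841) * [[1345/256, -561/32], [-561/32, 293/4]]
first-kind symbols [ij,l] = (1/2)(d_i g_jl + d_j g_il - d_l g_ij): [pp,p] = E_p/2 = 85, [pp,q] = F_p - E_q/2 = 165/8, [pq,p] = E_q/2 = 153/4, [pq,q] = G_p/2 = 297/32, [qq,p] = F_q - G_p/2 = 0, [qq,q] = G_q/2 = 0
Gamma^p_ij = (G*[ij,p] - F*[ij,q])/(EG - F^2), Gamma^q_ij = (E*[ij,q] - F*[ij,p])/(EG - F^2)
Gamma_ppp = 21760/19841, Gamma_ppq = 9792/19841, Gamma_pqq = 0, Gamma_qpp = 5280/19841, Gamma_qpq = 2376/19841, Gamma_qqq = 0
X = (-5/16, 2), Y = (9/4, 3/2) at the point

Answer: (nabla_X Y)^p = 89169/317456, (nabla_X Y)^q = 23463/79364


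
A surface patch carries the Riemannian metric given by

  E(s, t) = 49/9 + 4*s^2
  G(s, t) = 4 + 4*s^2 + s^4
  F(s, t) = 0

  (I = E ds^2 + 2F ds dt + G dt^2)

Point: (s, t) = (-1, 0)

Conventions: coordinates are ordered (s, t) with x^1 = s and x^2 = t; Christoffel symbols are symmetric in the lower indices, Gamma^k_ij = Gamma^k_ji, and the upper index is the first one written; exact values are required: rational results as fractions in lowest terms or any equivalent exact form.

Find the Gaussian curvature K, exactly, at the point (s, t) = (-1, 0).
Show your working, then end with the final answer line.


E = 85/9, F = 0, G = 9, EG - F^2 = 85 at the point
E_s = -8, E_t = 0, F_s = 0, F_t = 0, G_s = -12, G_t = 0
E_tt = 0, F_st = 0, G_ss = 20
Using the Brioschi determinant formula for K from the metric derivatives:
M1 = [[-E_tt/2 + F_st - G_ss/2, E_s/2, F_s - E_t/2], [F_t - G_s/2, E, F], [G_t/2, F, G]] = [[-10, -4, 0], [6, 85/9, 0], [0, 0, 9]]; det M1 = -634
M2 = [[0, E_t/2, G_s/2], [E_t/2, E, F], [G_s/2, F, G]] = [[0, 0, -6], [0, 85/9, 0], [-6, 0, 9]]; det M2 = -340
det M1 - det M2 = -294; K = -294 / (85)^2 = -294/7225

Answer: K = -294/7225


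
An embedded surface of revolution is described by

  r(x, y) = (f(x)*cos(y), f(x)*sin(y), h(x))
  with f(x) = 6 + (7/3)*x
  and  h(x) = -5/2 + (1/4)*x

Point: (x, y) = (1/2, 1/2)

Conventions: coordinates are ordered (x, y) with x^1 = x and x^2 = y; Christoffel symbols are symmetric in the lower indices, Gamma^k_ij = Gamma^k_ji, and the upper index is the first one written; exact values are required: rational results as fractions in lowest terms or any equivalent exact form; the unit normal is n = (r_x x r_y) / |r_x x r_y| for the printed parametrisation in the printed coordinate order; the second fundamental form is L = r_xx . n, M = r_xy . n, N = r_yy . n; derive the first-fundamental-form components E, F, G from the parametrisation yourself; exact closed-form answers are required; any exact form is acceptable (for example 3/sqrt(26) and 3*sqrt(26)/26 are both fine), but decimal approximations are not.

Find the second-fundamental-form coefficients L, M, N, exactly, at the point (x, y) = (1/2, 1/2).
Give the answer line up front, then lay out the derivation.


Answer: L = 0, M = 0, N = 43*sqrt(793)/1586

f = 43/6, f' = 7/3, f'' = 0, h' = 1/4, h'' = 0
E = 793/144, F = 0, G = 1849/36; answer radicand W^2 = 793/144
unnormalised second-form numerators: l = 0, m = 0, n = 43/24; L = l/sqrt(793/144), and similarly M = m/sqrt(W^2), N = n/sqrt(W^2)


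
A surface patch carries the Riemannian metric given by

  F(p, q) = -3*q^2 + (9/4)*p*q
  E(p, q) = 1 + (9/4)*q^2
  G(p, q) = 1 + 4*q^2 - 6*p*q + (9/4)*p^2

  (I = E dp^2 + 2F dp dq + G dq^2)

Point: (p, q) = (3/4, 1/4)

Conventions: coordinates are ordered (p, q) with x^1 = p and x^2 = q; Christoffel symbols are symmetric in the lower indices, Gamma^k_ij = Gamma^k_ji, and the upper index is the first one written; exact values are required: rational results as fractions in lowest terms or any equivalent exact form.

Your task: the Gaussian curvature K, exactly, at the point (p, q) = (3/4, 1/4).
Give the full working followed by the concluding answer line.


E = 73/64, F = 15/64, G = 89/64, EG - F^2 = 49/32 at the point
E_p = 0, E_q = 9/8, F_p = 9/16, F_q = 3/16, G_p = 15/8, G_q = -5/2
E_qq = 9/2, F_pq = 9/4, G_pp = 9/2
Compute both Brioschi determinants and normalise by (EG - F^2)^2.
M1 = [[-E_qq/2 + F_pq - G_pp/2, E_p/2, F_p - E_q/2], [F_q - G_p/2, E, F], [G_q/2, F, G]] = [[-9/4, 0, 0], [-3/4, 73/64, 15/64], [-5/4, 15/64, 89/64]]; det M1 = -441/128
M2 = [[0, E_q/2, G_p/2], [E_q/2, E, F], [G_p/2, F, G]] = [[0, 9/16, 15/16], [9/16, 73/64, 15/64], [15/16, 15/64, 89/64]]; det M2 = -153/128
det M1 - det M2 = -9/4; K = -9/4 / (49/32)^2 = -2304/2401

Answer: K = -2304/2401


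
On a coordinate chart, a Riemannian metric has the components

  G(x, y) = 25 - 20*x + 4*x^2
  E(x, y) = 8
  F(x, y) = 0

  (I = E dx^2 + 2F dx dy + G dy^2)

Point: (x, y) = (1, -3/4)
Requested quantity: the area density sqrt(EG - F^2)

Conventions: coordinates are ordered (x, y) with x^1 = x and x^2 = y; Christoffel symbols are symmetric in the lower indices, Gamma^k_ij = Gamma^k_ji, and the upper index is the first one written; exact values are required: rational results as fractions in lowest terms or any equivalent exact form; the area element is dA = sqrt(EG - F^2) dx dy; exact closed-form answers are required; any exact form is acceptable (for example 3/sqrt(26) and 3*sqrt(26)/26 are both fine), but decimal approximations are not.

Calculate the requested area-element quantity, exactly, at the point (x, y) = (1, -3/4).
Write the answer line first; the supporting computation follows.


Answer: sqrt(EG - F^2) = 6*sqrt(2)

E = 8, F = 0, G = 9; EG - F^2 = 72


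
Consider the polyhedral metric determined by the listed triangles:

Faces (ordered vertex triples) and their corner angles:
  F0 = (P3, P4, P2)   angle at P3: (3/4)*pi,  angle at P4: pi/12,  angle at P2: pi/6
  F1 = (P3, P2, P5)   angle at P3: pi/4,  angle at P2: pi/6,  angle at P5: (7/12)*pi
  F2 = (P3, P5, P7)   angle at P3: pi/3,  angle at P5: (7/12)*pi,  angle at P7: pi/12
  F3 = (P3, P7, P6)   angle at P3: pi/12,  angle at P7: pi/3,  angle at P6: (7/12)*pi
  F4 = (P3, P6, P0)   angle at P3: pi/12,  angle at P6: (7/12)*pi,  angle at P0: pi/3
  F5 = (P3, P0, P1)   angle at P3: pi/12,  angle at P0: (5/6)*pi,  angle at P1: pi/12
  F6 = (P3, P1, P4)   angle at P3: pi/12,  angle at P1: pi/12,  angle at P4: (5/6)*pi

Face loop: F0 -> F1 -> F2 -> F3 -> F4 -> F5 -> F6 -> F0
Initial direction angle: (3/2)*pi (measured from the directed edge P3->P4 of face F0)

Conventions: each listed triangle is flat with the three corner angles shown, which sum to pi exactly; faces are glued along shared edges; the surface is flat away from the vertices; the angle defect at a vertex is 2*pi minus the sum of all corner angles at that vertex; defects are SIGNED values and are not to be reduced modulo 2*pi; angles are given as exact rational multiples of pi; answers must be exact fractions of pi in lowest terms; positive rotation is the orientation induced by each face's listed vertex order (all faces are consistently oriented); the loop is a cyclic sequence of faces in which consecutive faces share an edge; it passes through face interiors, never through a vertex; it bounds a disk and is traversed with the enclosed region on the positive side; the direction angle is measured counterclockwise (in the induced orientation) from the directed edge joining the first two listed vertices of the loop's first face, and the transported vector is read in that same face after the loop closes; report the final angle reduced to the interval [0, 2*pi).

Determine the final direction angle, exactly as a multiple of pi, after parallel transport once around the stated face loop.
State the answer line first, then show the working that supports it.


Answer: final direction angle = (11/6)*pi

enclosed vertex P3: corner angles sum to (5/3)*pi, defect = 2*pi - (5/3)*pi = pi/3
adding the enclosed defects to the starting angle (mod 2*pi, induced orientation) gives the holonomy
final angle = (3/2)*pi + pi/3 = (11/6)*pi (mod 2*pi)


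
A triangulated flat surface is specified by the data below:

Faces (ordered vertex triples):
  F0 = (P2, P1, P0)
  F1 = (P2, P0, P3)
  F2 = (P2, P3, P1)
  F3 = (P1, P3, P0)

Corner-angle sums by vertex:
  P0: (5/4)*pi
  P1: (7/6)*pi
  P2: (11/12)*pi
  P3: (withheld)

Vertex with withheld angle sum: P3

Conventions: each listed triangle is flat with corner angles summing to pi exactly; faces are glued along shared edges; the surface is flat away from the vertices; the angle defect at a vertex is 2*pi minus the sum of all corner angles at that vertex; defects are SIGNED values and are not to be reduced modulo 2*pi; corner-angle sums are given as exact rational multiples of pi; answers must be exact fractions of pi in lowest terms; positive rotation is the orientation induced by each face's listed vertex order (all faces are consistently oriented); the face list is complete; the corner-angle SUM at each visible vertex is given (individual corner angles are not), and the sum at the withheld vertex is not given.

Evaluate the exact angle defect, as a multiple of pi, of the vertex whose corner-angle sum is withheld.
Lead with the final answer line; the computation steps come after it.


Answer: defect(P3) = (4/3)*pi

V = 4, E = 6, F = 4; chi = V - E + F = 2
Gauss-Bonnet: total defect = 2*pi*chi = 4*pi; visible defects sum to (8/3)*pi


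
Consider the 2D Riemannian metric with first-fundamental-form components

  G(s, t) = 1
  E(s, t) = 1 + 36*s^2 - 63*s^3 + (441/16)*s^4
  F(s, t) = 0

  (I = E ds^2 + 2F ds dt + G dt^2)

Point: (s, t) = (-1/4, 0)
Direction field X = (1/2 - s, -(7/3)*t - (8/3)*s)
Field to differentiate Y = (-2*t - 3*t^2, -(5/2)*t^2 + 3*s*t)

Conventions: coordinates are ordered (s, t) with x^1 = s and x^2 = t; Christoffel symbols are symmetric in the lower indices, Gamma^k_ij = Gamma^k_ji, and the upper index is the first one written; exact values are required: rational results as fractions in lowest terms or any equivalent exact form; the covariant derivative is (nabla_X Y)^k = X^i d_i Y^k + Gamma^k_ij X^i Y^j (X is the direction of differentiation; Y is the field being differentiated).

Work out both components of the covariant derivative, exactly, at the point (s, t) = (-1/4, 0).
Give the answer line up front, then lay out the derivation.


Answer: (nabla_X Y)^s = -4/3, (nabla_X Y)^t = -1/2

E = 17785/4096, F = 0, G = 1 at the point
E_s = -8073/256, E_t = 0, F_s = 0, F_t = 0, G_s = 0, G_t = 0
EG - F^2 = 17785/4096;  g^inv = (4096/17785) * [[1, 0], [0, 17785/4096]]
first-kind symbols [ij,l] = (1/2)(d_i g_jl + d_j g_il - d_l g_ij): [ss,s] = E_s/2 = -8073/512, [ss,t] = F_s - E_t/2 = 0, [st,s] = E_t/2 = 0, [st,t] = G_s/2 = 0, [tt,s] = F_t - G_s/2 = 0, [tt,t] = G_t/2 = 0
Gamma^s_ij = (G*[ij,s] - F*[ij,t])/(EG - F^2), Gamma^t_ij = (E*[ij,t] - F*[ij,s])/(EG - F^2)
Gamma_sss = -64584/17785, Gamma_sst = 0, Gamma_stt = 0, Gamma_tss = 0, Gamma_tst = 0, Gamma_ttt = 0
X = (3/4, 2/3), Y = (0, 0) at the point


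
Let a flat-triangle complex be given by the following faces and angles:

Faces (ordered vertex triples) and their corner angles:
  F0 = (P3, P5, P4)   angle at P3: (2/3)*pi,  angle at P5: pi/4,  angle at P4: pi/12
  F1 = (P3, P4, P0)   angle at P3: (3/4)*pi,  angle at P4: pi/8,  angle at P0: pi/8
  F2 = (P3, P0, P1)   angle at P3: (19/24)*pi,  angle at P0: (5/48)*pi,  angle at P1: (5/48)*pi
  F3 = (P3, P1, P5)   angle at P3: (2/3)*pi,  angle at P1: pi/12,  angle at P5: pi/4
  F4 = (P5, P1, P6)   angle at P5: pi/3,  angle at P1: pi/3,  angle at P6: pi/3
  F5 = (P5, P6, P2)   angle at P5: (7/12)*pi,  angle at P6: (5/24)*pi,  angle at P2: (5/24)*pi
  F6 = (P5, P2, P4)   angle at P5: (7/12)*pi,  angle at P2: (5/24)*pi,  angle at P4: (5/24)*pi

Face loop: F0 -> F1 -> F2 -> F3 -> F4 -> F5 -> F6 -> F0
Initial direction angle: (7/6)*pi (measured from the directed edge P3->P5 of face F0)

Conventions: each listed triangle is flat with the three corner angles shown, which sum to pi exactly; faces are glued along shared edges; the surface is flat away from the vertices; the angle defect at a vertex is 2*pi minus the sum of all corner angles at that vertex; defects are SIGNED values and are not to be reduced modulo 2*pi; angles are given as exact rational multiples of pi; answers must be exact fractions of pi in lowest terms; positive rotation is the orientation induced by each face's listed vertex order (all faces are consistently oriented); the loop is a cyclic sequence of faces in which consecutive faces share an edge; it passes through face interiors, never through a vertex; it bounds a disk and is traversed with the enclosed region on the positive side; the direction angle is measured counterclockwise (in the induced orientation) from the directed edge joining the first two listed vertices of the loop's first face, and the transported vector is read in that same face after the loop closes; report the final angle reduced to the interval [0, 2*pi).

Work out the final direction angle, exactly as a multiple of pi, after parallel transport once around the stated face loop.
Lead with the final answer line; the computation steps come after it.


Answer: final direction angle = (7/24)*pi

enclosed vertex P3: corner angles sum to (23/8)*pi, defect = 2*pi - (23/8)*pi = (-7/8)*pi
enclosed vertex P5: corner angles sum to 2*pi, defect = 2*pi - 2*pi = 0
summing the enclosed defects onto the initial angle, mod 2*pi in the induced orientation:
final angle = (7/6)*pi - (7/8)*pi = (7/24)*pi (mod 2*pi)


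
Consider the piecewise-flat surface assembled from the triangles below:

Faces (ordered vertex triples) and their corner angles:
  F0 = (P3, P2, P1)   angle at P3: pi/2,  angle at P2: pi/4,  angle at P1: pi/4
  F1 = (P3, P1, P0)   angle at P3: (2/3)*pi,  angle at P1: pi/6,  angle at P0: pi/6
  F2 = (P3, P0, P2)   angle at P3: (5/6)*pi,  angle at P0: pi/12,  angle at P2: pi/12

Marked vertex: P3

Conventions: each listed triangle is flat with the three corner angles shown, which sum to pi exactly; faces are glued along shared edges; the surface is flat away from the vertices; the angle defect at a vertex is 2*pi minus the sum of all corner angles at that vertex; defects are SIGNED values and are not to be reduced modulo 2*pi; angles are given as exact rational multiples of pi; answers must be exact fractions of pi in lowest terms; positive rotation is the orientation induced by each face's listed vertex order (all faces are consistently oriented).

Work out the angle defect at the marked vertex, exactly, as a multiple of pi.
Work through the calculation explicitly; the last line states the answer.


Sum of corner angles at P3: 2*pi
defect = 2*pi - 2*pi

Answer: defect(P3) = 0


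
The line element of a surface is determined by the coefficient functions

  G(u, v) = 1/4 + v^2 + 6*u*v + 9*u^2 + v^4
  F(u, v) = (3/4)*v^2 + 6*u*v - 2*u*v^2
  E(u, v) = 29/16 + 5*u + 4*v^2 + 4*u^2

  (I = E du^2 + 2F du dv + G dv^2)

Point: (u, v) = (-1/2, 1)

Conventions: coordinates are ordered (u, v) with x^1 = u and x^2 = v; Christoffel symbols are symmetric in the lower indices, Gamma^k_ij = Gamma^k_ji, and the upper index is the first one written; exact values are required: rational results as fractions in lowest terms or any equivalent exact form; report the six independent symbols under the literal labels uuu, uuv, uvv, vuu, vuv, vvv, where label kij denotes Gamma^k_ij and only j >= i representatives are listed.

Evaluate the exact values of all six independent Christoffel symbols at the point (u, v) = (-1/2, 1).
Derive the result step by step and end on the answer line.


E = 69/16, F = -5/4, G = 3/2 at the point
E_u = 1, E_v = 8, F_u = 4, F_v = 1/2, G_u = -3, G_v = 3
EG - F^2 = 157/32;  g^inv = (32/157) * [[3/2, 5/4], [5/4, 69/16]]
first-kind symbols [ij,l] = (1/2)(d_i g_jl + d_j g_il - d_l g_ij): [uu,u] = E_u/2 = 1/2, [uu,v] = F_u - E_v/2 = 0, [uv,u] = E_v/2 = 4, [uv,v] = G_u/2 = -3/2, [vv,u] = F_v - G_u/2 = 2, [vv,v] = G_v/2 = 3/2
Gamma^u_ij = (G*[ij,u] - F*[ij,v])/(EG - F^2), Gamma^v_ij = (E*[ij,v] - F*[ij,u])/(EG - F^2)

Answer: Gamma_uuu = 24/157, Gamma_uuv = 132/157, Gamma_uvv = 156/157, Gamma_vuu = 20/157, Gamma_vuv = -47/157, Gamma_vvv = 287/157
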